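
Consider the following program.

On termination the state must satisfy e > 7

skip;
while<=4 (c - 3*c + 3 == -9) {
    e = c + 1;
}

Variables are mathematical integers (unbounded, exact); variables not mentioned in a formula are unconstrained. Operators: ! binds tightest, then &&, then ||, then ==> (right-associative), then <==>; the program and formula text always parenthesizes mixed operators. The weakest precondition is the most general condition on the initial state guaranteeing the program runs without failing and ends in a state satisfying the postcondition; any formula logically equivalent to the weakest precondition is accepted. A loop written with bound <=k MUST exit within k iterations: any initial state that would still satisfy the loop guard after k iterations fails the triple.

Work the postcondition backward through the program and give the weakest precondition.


Working backward. After the program, e > 7 must hold.
Before the loop (bound <=4), unroll the exhaustion recursion (WP_0 = exit-now case; WP_j = one more guarded iteration, up to j = 4):
  WP_0: (!(2*c == 12)) && e > 7
  WP_1: (2*c == 12 ==> ((!(2*c == 12)) && c > 6)) && ((!(2*c == 12)) ==> e > 7)
  WP_2: (2*c == 12 ==> ((2*c == 12 ==> ((!(2*c == 12)) && c > 6)) && ((!(2*c == 12)) ==> c > 6))) && ((!(2*c == 12)) ==> e > 7)
  WP_3: (2*c == 12 ==> ((2*c == 12 ==> ((2*c == 12 ==> ((!(2*c == 12)) && c > 6)) && ((!(2*c == 12)) ==> c > 6))) && ((!(2*c == 12)) ==> c > 6))) && ((!(2*c == 12)) ==> e > 7)
  WP_4: (2*c == 12 ==> ((2*c == 12 ==> ((2*c == 12 ==> ((2*c == 12 ==> ((!(2*c == 12)) && c > 6)) && ((!(2*c == 12)) ==> c > 6))) && ((!(2*c == 12)) ==> c > 6))) && ((!(2*c == 12)) ==> c > 6))) && ((!(2*c == 12)) ==> e > 7)
So before the loop: (2*c == 12 ==> ((2*c == 12 ==> ((2*c == 12 ==> ((2*c == 12 ==> ((!(2*c == 12)) && c > 6)) && ((!(2*c == 12)) ==> c > 6))) && ((!(2*c == 12)) ==> c > 6))) && ((!(2*c == 12)) ==> c > 6))) && ((!(2*c == 12)) ==> e > 7)
Before skip: (2*c == 12 ==> ((2*c == 12 ==> ((2*c == 12 ==> ((2*c == 12 ==> ((!(2*c == 12)) && c > 6)) && ((!(2*c == 12)) ==> c > 6))) && ((!(2*c == 12)) ==> c > 6))) && ((!(2*c == 12)) ==> c > 6))) && ((!(2*c == 12)) ==> e > 7)
Answer: WP = (2*c == 12 ==> ((2*c == 12 ==> ((2*c == 12 ==> ((2*c == 12 ==> ((!(2*c == 12)) && c > 6)) && ((!(2*c == 12)) ==> c > 6))) && ((!(2*c == 12)) ==> c > 6))) && ((!(2*c == 12)) ==> c > 6))) && ((!(2*c == 12)) ==> e > 7)


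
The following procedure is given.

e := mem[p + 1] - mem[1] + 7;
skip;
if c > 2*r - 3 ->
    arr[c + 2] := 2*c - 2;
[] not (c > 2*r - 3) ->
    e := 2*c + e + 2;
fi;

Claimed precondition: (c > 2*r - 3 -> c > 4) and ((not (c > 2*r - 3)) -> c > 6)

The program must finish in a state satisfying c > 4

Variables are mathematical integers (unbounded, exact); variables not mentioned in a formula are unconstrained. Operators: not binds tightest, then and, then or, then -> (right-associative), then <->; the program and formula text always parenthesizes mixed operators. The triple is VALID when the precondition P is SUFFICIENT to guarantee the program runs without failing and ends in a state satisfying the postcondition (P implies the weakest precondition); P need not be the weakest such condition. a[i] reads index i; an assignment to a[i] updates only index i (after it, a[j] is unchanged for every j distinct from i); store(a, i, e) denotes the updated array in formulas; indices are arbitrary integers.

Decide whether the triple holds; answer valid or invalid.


Working backward. After the program, c > 4 must hold.
Then branch requires c > 4; else branch requires c > 4.
Before the if: (c > 2*r - 3 -> c > 4) and ((not (c > 2*r - 3)) -> c > 4)
Before skip: (c > 2*r - 3 -> c > 4) and ((not (c > 2*r - 3)) -> c > 4)
Before e := mem[p + 1] - mem[1] + 7: (c > 2*r - 3 -> c > 4) and ((not (c > 2*r - 3)) -> c > 4)
The weakest precondition is (c > 2*r - 3 -> c > 4) and ((not (c > 2*r - 3)) -> c > 4).
Check whether (c > 2*r - 3 -> c > 4) and ((not (c > 2*r - 3)) -> c > 6) implies it.
Every state satisfying the precondition satisfies the weakest precondition: the implication holds.
Answer: valid


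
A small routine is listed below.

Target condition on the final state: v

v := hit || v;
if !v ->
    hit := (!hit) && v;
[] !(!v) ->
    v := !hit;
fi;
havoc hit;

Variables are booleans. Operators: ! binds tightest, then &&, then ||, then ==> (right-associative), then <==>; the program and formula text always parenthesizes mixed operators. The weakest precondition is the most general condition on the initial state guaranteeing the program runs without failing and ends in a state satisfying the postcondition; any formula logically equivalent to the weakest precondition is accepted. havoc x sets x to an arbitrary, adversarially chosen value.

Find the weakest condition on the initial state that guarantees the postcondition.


Working backward. After the program, v must hold.
Before havoc hit: v
Then branch requires v; else branch requires !hit.
Before the if: ((!v) ==> v) && (v ==> (!hit))
Before v := hit || v: ((!(hit || v)) ==> (hit || v)) && ((hit || v) ==> (!hit))
Answer: WP = ((!(hit || v)) ==> (hit || v)) && ((hit || v) ==> (!hit))


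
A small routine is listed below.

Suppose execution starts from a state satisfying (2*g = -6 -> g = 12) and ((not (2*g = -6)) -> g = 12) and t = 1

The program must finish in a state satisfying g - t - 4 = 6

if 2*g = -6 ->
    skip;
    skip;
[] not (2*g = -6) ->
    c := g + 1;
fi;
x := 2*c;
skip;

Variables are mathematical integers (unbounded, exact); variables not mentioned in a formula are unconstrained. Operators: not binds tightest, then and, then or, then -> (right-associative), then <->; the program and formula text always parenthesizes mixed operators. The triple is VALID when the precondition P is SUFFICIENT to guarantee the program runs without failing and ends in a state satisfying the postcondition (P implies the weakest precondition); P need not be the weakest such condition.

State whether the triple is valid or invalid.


Working backward. After the program, the postcondition g - t - 4 = 6 must hold; in canonical form it is g = t + 10.
Before skip: g = t + 10
Before x := 2*c: g = t + 10
Then branch requires g = t + 10; else branch requires g = t + 10.
Before the if: (2*g = -6 -> g = t + 10) and ((not (2*g = -6)) -> g = t + 10)
The weakest precondition is (2*g = -6 -> g = t + 10) and ((not (2*g = -6)) -> g = t + 10).
Check whether (2*g = -6 -> g = 12) and ((not (2*g = -6)) -> g = 12) and t = 1 implies it.
Countermodel: at the initial state g = 12, t = 1, the precondition holds but the weakest precondition fails.
Answer: invalid


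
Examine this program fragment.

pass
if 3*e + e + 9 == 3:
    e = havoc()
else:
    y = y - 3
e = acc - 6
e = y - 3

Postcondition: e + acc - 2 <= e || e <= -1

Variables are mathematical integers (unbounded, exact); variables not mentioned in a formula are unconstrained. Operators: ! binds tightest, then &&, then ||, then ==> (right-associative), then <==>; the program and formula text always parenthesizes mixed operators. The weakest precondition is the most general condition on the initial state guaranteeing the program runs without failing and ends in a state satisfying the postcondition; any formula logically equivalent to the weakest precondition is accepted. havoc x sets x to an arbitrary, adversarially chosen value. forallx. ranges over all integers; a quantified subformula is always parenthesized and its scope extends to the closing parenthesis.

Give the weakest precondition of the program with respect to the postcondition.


Working backward. After the program, the postcondition e + acc - 2 <= e || e <= -1 must hold; in canonical form it is acc <= 2 || e <= -1.
Before e := y - 3: acc <= 2 || y <= 2
Before e := acc - 6: acc <= 2 || y <= 2
Then branch requires acc <= 2 || y <= 2; else branch requires acc <= 2 || y <= 5.
Before the if: (4*e == -6 ==> (acc <= 2 || y <= 2)) && ((!(4*e == -6)) ==> (acc <= 2 || y <= 5))
Before skip: (4*e == -6 ==> (acc <= 2 || y <= 2)) && ((!(4*e == -6)) ==> (acc <= 2 || y <= 5))
Answer: WP = (4*e == -6 ==> (acc <= 2 || y <= 2)) && ((!(4*e == -6)) ==> (acc <= 2 || y <= 5))


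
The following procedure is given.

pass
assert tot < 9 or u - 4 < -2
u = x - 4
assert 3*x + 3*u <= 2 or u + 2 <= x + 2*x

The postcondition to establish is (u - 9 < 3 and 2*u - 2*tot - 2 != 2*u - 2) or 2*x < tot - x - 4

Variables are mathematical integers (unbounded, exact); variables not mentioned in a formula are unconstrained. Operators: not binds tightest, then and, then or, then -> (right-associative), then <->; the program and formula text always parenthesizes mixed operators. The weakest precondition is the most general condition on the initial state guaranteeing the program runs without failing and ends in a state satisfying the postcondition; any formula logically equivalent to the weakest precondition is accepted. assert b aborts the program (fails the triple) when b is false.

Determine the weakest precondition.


Working backward. After the program, the postcondition (u - 9 < 3 and 2*u - 2*tot - 2 != 2*u - 2) or 2*x < tot - x - 4 must hold; in canonical form it is (u < 12 and 2*tot != 0) or 3*x < tot - 4.
Before assert 3*x + 3*u <= 2 or u + 2 <= x + 2*x: (3*u + 3*x <= 2 or u <= 3*x - 2) and ((u < 12 and 2*tot != 0) or 3*x < tot - 4)
Before u := x - 4: (6*x <= 14 or 2*x >= -2) and ((x < 16 and 2*tot != 0) or 3*x < tot - 4)
Before assert tot < 9 or u - 4 < -2: (tot < 9 or u < 2) and (6*x <= 14 or 2*x >= -2) and ((x < 16 and 2*tot != 0) or 3*x < tot - 4)
Before skip: (tot < 9 or u < 2) and (6*x <= 14 or 2*x >= -2) and ((x < 16 and 2*tot != 0) or 3*x < tot - 4)
Answer: WP = (tot < 9 or u < 2) and (6*x <= 14 or 2*x >= -2) and ((x < 16 and 2*tot != 0) or 3*x < tot - 4)


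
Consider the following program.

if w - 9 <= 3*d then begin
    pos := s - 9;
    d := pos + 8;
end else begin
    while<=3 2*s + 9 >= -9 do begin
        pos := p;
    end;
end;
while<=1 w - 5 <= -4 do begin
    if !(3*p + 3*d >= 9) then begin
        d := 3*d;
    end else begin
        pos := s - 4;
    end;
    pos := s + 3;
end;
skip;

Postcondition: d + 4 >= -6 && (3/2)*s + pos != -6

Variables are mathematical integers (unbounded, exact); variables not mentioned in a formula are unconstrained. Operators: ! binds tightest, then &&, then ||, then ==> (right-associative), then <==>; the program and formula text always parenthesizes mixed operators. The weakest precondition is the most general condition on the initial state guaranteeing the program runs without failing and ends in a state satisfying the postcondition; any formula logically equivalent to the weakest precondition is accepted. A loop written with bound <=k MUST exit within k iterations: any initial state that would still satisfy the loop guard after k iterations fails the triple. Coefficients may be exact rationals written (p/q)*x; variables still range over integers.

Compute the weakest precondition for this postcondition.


Working backward. After the program, the postcondition d + 4 >= -6 && (3/2)*s + pos != -6 must hold; in canonical form it is d >= -10 && pos + (3/2)*s != -6.
Before skip: d >= -10 && pos + (3/2)*s != -6
Before the loop (bound <=1), unroll the exhaustion recursion (WP_0 = exit-now case; WP_j = one more guarded iteration, up to j = 1):
  WP_0: (!(w <= 1)) && d >= -10 && pos + (3/2)*s != -6
  WP_1: (w <= 1 ==> (((!(3*d + 3*p >= 9)) ==> ((!(w <= 1)) && 3*d >= -10 && (5/2)*s != -9)) && (3*d + 3*p >= 9 ==> ((!(w <= 1)) && d >= -10 && (5/2)*s != -9)))) && ((!(w <= 1)) ==> (d >= -10 && pos + (3/2)*s != -6))
So before the loop: (w <= 1 ==> (((!(3*d + 3*p >= 9)) ==> ((!(w <= 1)) && 3*d >= -10 && (5/2)*s != -9)) && (3*d + 3*p >= 9 ==> ((!(w <= 1)) && d >= -10 && (5/2)*s != -9)))) && ((!(w <= 1)) ==> (d >= -10 && pos + (3/2)*s != -6))
Then branch requires (w <= 1 ==> (((!(3*p + 3*s >= 12)) ==> ((!(w <= 1)) && 3*s >= -7 && (5/2)*s != -9)) && (3*p + 3*s >= 12 ==> ((!(w <= 1)) && s >= -9 && (5/2)*s != -9)))) && ((!(w <= 1)) ==> (s >= -9 && (5/2)*s != 3)); else branch requires (2*s >= -18 ==> ((2*s >= -18 ==> ((2*s >= -18 ==> ((!(2*s >= -18)) && (w <= 1 ==> (((!(3*d + 3*p >= 9)) ==> ((!(w <= 1)) && 3*d >= -10 && (5/2)*s != -9)) && (3*d + 3*p >= 9 ==> ((!(w <= 1)) && d >= -10 && (5/2)*s != -9)))) && ((!(w <= 1)) ==> (d >= -10 && p + (3/2)*s != -6)))) && ((!(2*s >= -18)) ==> ((w <= 1 ==> (((!(3*d + 3*p >= 9)) ==> ((!(w <= 1)) && 3*d >= -10 && (5/2)*s != -9)) && (3*d + 3*p >= 9 ==> ((!(w <= 1)) && d >= -10 && (5/2)*s != -9)))) && ((!(w <= 1)) ==> (d >= -10 && p + (3/2)*s != -6)))))) && ((!(2*s >= -18)) ==> ((w <= 1 ==> (((!(3*d + 3*p >= 9)) ==> ((!(w <= 1)) && 3*d >= -10 && (5/2)*s != -9)) && (3*d + 3*p >= 9 ==> ((!(w <= 1)) && d >= -10 && (5/2)*s != -9)))) && ((!(w <= 1)) ==> (d >= -10 && p + (3/2)*s != -6)))))) && ((!(2*s >= -18)) ==> ((w <= 1 ==> (((!(3*d + 3*p >= 9)) ==> ((!(w <= 1)) && 3*d >= -10 && (5/2)*s != -9)) && (3*d + 3*p >= 9 ==> ((!(w <= 1)) && d >= -10 && (5/2)*s != -9)))) && ((!(w <= 1)) ==> (d >= -10 && pos + (3/2)*s != -6)))).
Before the if: (w <= 3*d + 9 ==> ((w <= 1 ==> (((!(3*p + 3*s >= 12)) ==> ((!(w <= 1)) && 3*s >= -7 && (5/2)*s != -9)) && (3*p + 3*s >= 12 ==> ((!(w <= 1)) && s >= -9 && (5/2)*s != -9)))) && ((!(w <= 1)) ==> (s >= -9 && (5/2)*s != 3)))) && ((!(w <= 3*d + 9)) ==> ((2*s >= -18 ==> ((2*s >= -18 ==> ((2*s >= -18 ==> ((!(2*s >= -18)) && (w <= 1 ==> (((!(3*d + 3*p >= 9)) ==> ((!(w <= 1)) && 3*d >= -10 && (5/2)*s != -9)) && (3*d + 3*p >= 9 ==> ((!(w <= 1)) && d >= -10 && (5/2)*s != -9)))) && ((!(w <= 1)) ==> (d >= -10 && p + (3/2)*s != -6)))) && ((!(2*s >= -18)) ==> ((w <= 1 ==> (((!(3*d + 3*p >= 9)) ==> ((!(w <= 1)) && 3*d >= -10 && (5/2)*s != -9)) && (3*d + 3*p >= 9 ==> ((!(w <= 1)) && d >= -10 && (5/2)*s != -9)))) && ((!(w <= 1)) ==> (d >= -10 && p + (3/2)*s != -6)))))) && ((!(2*s >= -18)) ==> ((w <= 1 ==> (((!(3*d + 3*p >= 9)) ==> ((!(w <= 1)) && 3*d >= -10 && (5/2)*s != -9)) && (3*d + 3*p >= 9 ==> ((!(w <= 1)) && d >= -10 && (5/2)*s != -9)))) && ((!(w <= 1)) ==> (d >= -10 && p + (3/2)*s != -6)))))) && ((!(2*s >= -18)) ==> ((w <= 1 ==> (((!(3*d + 3*p >= 9)) ==> ((!(w <= 1)) && 3*d >= -10 && (5/2)*s != -9)) && (3*d + 3*p >= 9 ==> ((!(w <= 1)) && d >= -10 && (5/2)*s != -9)))) && ((!(w <= 1)) ==> (d >= -10 && pos + (3/2)*s != -6))))))
Answer: WP = (w <= 3*d + 9 ==> ((w <= 1 ==> (((!(3*p + 3*s >= 12)) ==> ((!(w <= 1)) && 3*s >= -7 && (5/2)*s != -9)) && (3*p + 3*s >= 12 ==> ((!(w <= 1)) && s >= -9 && (5/2)*s != -9)))) && ((!(w <= 1)) ==> (s >= -9 && (5/2)*s != 3)))) && ((!(w <= 3*d + 9)) ==> ((2*s >= -18 ==> ((2*s >= -18 ==> ((2*s >= -18 ==> ((!(2*s >= -18)) && (w <= 1 ==> (((!(3*d + 3*p >= 9)) ==> ((!(w <= 1)) && 3*d >= -10 && (5/2)*s != -9)) && (3*d + 3*p >= 9 ==> ((!(w <= 1)) && d >= -10 && (5/2)*s != -9)))) && ((!(w <= 1)) ==> (d >= -10 && p + (3/2)*s != -6)))) && ((!(2*s >= -18)) ==> ((w <= 1 ==> (((!(3*d + 3*p >= 9)) ==> ((!(w <= 1)) && 3*d >= -10 && (5/2)*s != -9)) && (3*d + 3*p >= 9 ==> ((!(w <= 1)) && d >= -10 && (5/2)*s != -9)))) && ((!(w <= 1)) ==> (d >= -10 && p + (3/2)*s != -6)))))) && ((!(2*s >= -18)) ==> ((w <= 1 ==> (((!(3*d + 3*p >= 9)) ==> ((!(w <= 1)) && 3*d >= -10 && (5/2)*s != -9)) && (3*d + 3*p >= 9 ==> ((!(w <= 1)) && d >= -10 && (5/2)*s != -9)))) && ((!(w <= 1)) ==> (d >= -10 && p + (3/2)*s != -6)))))) && ((!(2*s >= -18)) ==> ((w <= 1 ==> (((!(3*d + 3*p >= 9)) ==> ((!(w <= 1)) && 3*d >= -10 && (5/2)*s != -9)) && (3*d + 3*p >= 9 ==> ((!(w <= 1)) && d >= -10 && (5/2)*s != -9)))) && ((!(w <= 1)) ==> (d >= -10 && pos + (3/2)*s != -6))))))


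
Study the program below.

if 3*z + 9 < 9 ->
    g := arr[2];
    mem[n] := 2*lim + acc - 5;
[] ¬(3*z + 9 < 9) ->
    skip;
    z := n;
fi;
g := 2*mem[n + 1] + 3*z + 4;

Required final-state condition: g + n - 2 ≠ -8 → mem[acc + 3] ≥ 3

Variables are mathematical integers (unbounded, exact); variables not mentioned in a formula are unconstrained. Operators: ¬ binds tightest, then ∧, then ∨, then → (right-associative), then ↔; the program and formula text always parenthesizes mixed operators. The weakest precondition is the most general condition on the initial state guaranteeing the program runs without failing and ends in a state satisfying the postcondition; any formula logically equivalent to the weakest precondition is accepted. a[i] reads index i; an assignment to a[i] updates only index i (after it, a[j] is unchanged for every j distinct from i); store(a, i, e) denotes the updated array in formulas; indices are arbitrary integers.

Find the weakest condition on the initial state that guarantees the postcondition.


Working backward. After the program, the postcondition g + n - 2 ≠ -8 → mem[acc + 3] ≥ 3 must hold; in canonical form it is g + n ≠ -6 → mem[acc + 3] ≥ 3.
Before g := 2*mem[n + 1] + 3*z + 4: 2*mem[n + 1] + n + 3*z ≠ -10 → mem[acc + 3] ≥ 3
Then branch requires 2*store(mem, n, acc + 2*lim - 5)[n + 1] + n + 3*z ≠ -10 → store(mem, n, acc + 2*lim - 5)[acc + 3] ≥ 3; else branch requires 2*mem[n + 1] + 4*n ≠ -10 → mem[acc + 3] ≥ 3.
Before the if: (3*z < 0 → (2*store(mem, n, acc + 2*lim - 5)[n + 1] + n + 3*z ≠ -10 → store(mem, n, acc + 2*lim - 5)[acc + 3] ≥ 3)) ∧ ((¬(3*z < 0)) → (2*mem[n + 1] + 4*n ≠ -10 → mem[acc + 3] ≥ 3))
Answer: WP = (3*z < 0 → (2*store(mem, n, acc + 2*lim - 5)[n + 1] + n + 3*z ≠ -10 → store(mem, n, acc + 2*lim - 5)[acc + 3] ≥ 3)) ∧ ((¬(3*z < 0)) → (2*mem[n + 1] + 4*n ≠ -10 → mem[acc + 3] ≥ 3))


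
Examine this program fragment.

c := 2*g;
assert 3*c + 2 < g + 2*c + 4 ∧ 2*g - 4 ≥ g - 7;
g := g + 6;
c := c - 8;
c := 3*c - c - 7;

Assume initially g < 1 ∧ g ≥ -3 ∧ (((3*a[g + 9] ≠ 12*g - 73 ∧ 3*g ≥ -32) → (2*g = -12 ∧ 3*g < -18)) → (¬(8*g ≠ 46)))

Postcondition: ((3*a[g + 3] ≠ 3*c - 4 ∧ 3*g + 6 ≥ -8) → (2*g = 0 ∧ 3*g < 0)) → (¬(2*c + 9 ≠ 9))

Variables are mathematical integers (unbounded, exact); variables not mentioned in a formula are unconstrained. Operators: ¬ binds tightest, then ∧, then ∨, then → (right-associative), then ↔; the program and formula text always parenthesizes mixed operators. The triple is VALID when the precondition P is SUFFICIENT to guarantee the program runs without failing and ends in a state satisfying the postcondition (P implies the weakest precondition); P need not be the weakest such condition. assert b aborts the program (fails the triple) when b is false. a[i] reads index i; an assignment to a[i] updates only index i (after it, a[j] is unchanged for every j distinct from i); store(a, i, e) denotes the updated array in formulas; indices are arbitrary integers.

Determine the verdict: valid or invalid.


Working backward. After the program, the postcondition ((3*a[g + 3] ≠ 3*c - 4 ∧ 3*g + 6 ≥ -8) → (2*g = 0 ∧ 3*g < 0)) → (¬(2*c + 9 ≠ 9)) must hold; in canonical form it is ((3*a[g + 3] ≠ 3*c - 4 ∧ 3*g ≥ -14) → (2*g = 0 ∧ 3*g < 0)) → (¬(2*c ≠ 0)).
Before c := 3*c - c - 7: ((3*a[g + 3] ≠ 6*c - 25 ∧ 3*g ≥ -14) → (2*g = 0 ∧ 3*g < 0)) → (¬(4*c ≠ 14))
Before c := c - 8: ((3*a[g + 3] ≠ 6*c - 73 ∧ 3*g ≥ -14) → (2*g = 0 ∧ 3*g < 0)) → (¬(4*c ≠ 46))
Before g := g + 6: ((3*a[g + 9] ≠ 6*c - 73 ∧ 3*g ≥ -32) → (2*g = -12 ∧ 3*g < -18)) → (¬(4*c ≠ 46))
Before assert 3*c + 2 < g + 2*c + 4 ∧ 2*g - 4 ≥ g - 7: c < g + 2 ∧ g ≥ -3 ∧ (((3*a[g + 9] ≠ 6*c - 73 ∧ 3*g ≥ -32) → (2*g = -12 ∧ 3*g < -18)) → (¬(4*c ≠ 46)))
Before c := 2*g: g < 2 ∧ g ≥ -3 ∧ (((3*a[g + 9] ≠ 12*g - 73 ∧ 3*g ≥ -32) → (2*g = -12 ∧ 3*g < -18)) → (¬(8*g ≠ 46)))
The weakest precondition is g < 2 ∧ g ≥ -3 ∧ (((3*a[g + 9] ≠ 12*g - 73 ∧ 3*g ≥ -32) → (2*g = -12 ∧ 3*g < -18)) → (¬(8*g ≠ 46))).
Check whether g < 1 ∧ g ≥ -3 ∧ (((3*a[g + 9] ≠ 12*g - 73 ∧ 3*g ≥ -32) → (2*g = -12 ∧ 3*g < -18)) → (¬(8*g ≠ 46))) implies it.
Every state satisfying the precondition satisfies the weakest precondition: the implication holds.
Answer: valid


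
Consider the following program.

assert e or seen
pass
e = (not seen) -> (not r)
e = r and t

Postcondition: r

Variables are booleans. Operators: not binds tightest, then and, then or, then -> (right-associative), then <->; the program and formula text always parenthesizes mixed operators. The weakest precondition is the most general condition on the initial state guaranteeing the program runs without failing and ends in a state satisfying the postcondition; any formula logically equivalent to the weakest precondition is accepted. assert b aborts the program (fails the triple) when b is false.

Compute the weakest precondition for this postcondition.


Working backward. After the program, r must hold.
Before e := r and t: r
Before e := (not seen) -> (not r): r
Before skip: r
Before assert e or seen: (e or seen) and r
Answer: WP = (e or seen) and r


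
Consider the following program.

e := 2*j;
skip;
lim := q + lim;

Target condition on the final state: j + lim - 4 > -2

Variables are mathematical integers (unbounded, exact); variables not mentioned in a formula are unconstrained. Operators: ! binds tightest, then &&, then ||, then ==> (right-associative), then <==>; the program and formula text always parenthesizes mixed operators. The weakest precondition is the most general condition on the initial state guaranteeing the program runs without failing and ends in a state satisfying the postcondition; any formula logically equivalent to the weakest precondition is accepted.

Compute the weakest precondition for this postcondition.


Working backward. After the program, the postcondition j + lim - 4 > -2 must hold; in canonical form it is j + lim > 2.
Before lim := q + lim: j + lim + q > 2
Before skip: j + lim + q > 2
Before e := 2*j: j + lim + q > 2
Answer: WP = j + lim + q > 2


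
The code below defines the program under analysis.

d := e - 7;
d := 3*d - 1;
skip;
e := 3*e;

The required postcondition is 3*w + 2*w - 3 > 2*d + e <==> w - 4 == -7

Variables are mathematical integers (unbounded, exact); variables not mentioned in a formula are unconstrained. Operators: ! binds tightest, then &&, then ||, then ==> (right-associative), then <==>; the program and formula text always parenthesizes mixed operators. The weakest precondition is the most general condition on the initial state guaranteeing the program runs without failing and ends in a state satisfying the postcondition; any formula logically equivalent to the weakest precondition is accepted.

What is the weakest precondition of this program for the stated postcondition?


Working backward. After the program, the postcondition 3*w + 2*w - 3 > 2*d + e <==> w - 4 == -7 must hold; in canonical form it is 5*w > 2*d + e + 3 <==> w == -3.
Before e := 3*e: 5*w > 2*d + 3*e + 3 <==> w == -3
Before skip: 5*w > 2*d + 3*e + 3 <==> w == -3
Before d := 3*d - 1: 5*w > 6*d + 3*e + 1 <==> w == -3
Before d := e - 7: 5*w > 9*e - 41 <==> w == -3
Answer: WP = 5*w > 9*e - 41 <==> w == -3


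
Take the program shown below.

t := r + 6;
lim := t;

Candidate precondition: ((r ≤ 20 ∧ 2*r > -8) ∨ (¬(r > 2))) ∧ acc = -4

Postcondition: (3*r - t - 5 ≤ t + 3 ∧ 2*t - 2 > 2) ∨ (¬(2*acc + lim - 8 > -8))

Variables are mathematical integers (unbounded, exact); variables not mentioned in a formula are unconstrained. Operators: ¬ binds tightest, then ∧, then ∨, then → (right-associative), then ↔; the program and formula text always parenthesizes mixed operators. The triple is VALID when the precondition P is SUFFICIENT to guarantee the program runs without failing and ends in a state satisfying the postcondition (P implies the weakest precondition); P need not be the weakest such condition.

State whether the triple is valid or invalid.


Working backward. After the program, the postcondition (3*r - t - 5 ≤ t + 3 ∧ 2*t - 2 > 2) ∨ (¬(2*acc + lim - 8 > -8)) must hold; in canonical form it is (3*r ≤ 2*t + 8 ∧ 2*t > 4) ∨ (¬(2*acc + lim > 0)).
Before lim := t: (3*r ≤ 2*t + 8 ∧ 2*t > 4) ∨ (¬(2*acc + t > 0))
Before t := r + 6: (r ≤ 20 ∧ 2*r > -8) ∨ (¬(2*acc + r > -6))
The weakest precondition is (r ≤ 20 ∧ 2*r > -8) ∨ (¬(2*acc + r > -6)).
Check whether ((r ≤ 20 ∧ 2*r > -8) ∨ (¬(r > 2))) ∧ acc = -4 implies it.
Every state satisfying the precondition satisfies the weakest precondition: the implication holds.
Answer: valid


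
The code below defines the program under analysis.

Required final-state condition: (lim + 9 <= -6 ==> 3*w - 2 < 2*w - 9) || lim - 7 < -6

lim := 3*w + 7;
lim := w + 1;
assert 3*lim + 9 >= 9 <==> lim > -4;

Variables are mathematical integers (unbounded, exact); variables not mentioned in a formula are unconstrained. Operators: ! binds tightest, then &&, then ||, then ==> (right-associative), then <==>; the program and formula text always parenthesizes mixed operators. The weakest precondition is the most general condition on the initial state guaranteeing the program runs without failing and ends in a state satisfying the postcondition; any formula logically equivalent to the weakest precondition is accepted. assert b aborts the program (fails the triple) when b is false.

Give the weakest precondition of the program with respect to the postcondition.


Working backward. After the program, the postcondition (lim + 9 <= -6 ==> 3*w - 2 < 2*w - 9) || lim - 7 < -6 must hold; in canonical form it is (lim <= -15 ==> w < -7) || lim < 1.
Before assert 3*lim + 9 >= 9 <==> lim > -4: (3*lim >= 0 <==> lim > -4) && ((lim <= -15 ==> w < -7) || lim < 1)
Before lim := w + 1: (3*w >= -3 <==> w > -5) && ((w <= -16 ==> w < -7) || w < 0)
Before lim := 3*w + 7: (3*w >= -3 <==> w > -5) && ((w <= -16 ==> w < -7) || w < 0)
Answer: WP = (3*w >= -3 <==> w > -5) && ((w <= -16 ==> w < -7) || w < 0)


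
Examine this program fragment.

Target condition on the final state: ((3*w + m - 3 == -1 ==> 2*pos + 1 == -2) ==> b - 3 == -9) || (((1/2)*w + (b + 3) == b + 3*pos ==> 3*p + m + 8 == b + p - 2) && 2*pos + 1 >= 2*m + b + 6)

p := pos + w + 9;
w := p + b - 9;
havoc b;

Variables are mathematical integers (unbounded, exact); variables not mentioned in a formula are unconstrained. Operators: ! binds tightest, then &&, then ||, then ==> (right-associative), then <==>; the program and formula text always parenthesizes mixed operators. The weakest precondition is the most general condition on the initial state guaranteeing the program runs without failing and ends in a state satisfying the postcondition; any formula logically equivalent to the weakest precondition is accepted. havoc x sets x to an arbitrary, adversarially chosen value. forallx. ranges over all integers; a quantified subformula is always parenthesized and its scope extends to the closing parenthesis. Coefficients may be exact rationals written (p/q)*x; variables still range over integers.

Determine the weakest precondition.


Working backward. After the program, the postcondition ((3*w + m - 3 == -1 ==> 2*pos + 1 == -2) ==> b - 3 == -9) || (((1/2)*w + (b + 3) == b + 3*pos ==> 3*p + m + 8 == b + p - 2) && 2*pos + 1 >= 2*m + b + 6) must hold; in canonical form it is ((m + 3*w == 2 ==> 2*pos == -3) ==> b == -6) || (((1/2)*w == 3*pos - 3 ==> m + 2*p == b - 10) && 2*pos >= b + 2*m + 5).
Before havoc b: forall b_1. (((m + 3*w == 2 ==> 2*pos == -3) ==> b_1 == -6) || (((1/2)*w == 3*pos - 3 ==> m + 2*p == b_1 - 10) && 2*pos >= b_1 + 2*m + 5))
Before w := p + b - 9: forall b_1. (((3*b + m + 3*p == 29 ==> 2*pos == -3) ==> b_1 == -6) || (((1/2)*b + (1/2)*p == 3*pos + 3/2 ==> m + 2*p == b_1 - 10) && 2*pos >= b_1 + 2*m + 5))
Before p := pos + w + 9: forall b_1. (((3*b + m + 3*pos + 3*w == 2 ==> 2*pos == -3) ==> b_1 == -6) || (((1/2)*b + (1/2)*w == (5/2)*pos - 3 ==> m + 2*pos + 2*w == b_1 - 28) && 2*pos >= b_1 + 2*m + 5))
Answer: WP = forall b_1. (((3*b + m + 3*pos + 3*w == 2 ==> 2*pos == -3) ==> b_1 == -6) || (((1/2)*b + (1/2)*w == (5/2)*pos - 3 ==> m + 2*pos + 2*w == b_1 - 28) && 2*pos >= b_1 + 2*m + 5))


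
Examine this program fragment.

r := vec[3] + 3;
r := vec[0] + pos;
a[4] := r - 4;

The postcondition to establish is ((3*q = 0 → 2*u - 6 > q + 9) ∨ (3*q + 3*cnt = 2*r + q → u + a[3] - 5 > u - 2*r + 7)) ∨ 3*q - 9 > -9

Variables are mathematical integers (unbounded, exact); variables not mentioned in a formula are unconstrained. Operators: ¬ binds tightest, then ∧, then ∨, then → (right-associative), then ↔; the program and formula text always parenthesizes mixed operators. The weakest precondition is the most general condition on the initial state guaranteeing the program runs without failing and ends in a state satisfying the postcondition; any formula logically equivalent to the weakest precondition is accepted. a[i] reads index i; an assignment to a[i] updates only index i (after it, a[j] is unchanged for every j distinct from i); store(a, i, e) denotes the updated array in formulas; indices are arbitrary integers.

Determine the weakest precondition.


Working backward. After the program, the postcondition ((3*q = 0 → 2*u - 6 > q + 9) ∨ (3*q + 3*cnt = 2*r + q → u + a[3] - 5 > u - 2*r + 7)) ∨ 3*q - 9 > -9 must hold; in canonical form it is (3*q = 0 → 2*u > q + 15) ∨ (3*cnt + 2*q = 2*r → a[3] + 2*r > 12) ∨ 3*q > 0.
Before a[4] := r - 4: (3*q = 0 → 2*u > q + 15) ∨ (3*cnt + 2*q = 2*r → a[3] + 2*r > 12) ∨ 3*q > 0
Before r := vec[0] + pos: (3*q = 0 → 2*u > q + 15) ∨ (3*cnt + 2*q = 2*vec[0] + 2*pos → a[3] + 2*vec[0] + 2*pos > 12) ∨ 3*q > 0
Before r := vec[3] + 3: (3*q = 0 → 2*u > q + 15) ∨ (3*cnt + 2*q = 2*vec[0] + 2*pos → a[3] + 2*vec[0] + 2*pos > 12) ∨ 3*q > 0
Answer: WP = (3*q = 0 → 2*u > q + 15) ∨ (3*cnt + 2*q = 2*vec[0] + 2*pos → a[3] + 2*vec[0] + 2*pos > 12) ∨ 3*q > 0


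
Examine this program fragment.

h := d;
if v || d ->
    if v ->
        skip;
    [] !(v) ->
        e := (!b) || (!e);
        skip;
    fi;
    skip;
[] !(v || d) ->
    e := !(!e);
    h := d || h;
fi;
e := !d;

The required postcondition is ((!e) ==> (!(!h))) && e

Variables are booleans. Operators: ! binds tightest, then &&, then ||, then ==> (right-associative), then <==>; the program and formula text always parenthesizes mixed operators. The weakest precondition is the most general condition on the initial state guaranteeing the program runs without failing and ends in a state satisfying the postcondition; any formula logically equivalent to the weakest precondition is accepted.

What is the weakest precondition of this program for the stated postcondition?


Working backward. After the program, the postcondition ((!e) ==> (!(!h))) && e must hold; in canonical form it is ((!e) ==> h) && e.
Before e := !d: (d ==> h) && (!d)
Then branch requires (v ==> ((d ==> h) && (!d))) && ((!v) ==> ((d ==> h) && (!d))); else branch requires (d ==> (d || h)) && (!d).
Before the if: ((v || d) ==> ((v ==> ((d ==> h) && (!d))) && ((!v) ==> ((d ==> h) && (!d))))) && ((!(v || d)) ==> ((d ==> (d || h)) && (!d)))
Before h := d: ((v || d) ==> ((v ==> (!d)) && ((!v) ==> (!d)))) && ((!(v || d)) ==> (!d))
Answer: WP = ((v || d) ==> ((v ==> (!d)) && ((!v) ==> (!d)))) && ((!(v || d)) ==> (!d))


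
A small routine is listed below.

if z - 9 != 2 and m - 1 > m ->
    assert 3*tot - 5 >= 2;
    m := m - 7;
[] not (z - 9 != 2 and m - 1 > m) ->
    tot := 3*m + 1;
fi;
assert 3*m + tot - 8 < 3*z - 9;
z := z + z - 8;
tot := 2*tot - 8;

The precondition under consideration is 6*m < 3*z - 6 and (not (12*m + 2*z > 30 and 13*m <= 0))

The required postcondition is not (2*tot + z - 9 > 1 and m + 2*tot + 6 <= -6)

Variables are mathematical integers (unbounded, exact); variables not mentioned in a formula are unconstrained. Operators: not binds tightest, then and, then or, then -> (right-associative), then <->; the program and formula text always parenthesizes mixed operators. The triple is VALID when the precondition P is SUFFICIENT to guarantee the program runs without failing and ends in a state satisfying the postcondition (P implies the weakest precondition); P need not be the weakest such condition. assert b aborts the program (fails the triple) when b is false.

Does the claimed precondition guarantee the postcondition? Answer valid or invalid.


Working backward. After the program, the postcondition not (2*tot + z - 9 > 1 and m + 2*tot + 6 <= -6) must hold; in canonical form it is not (2*tot + z > 10 and m + 2*tot <= -12).
Before tot := 2*tot - 8: not (4*tot + z > 26 and m + 4*tot <= 4)
Before z := z + z - 8: not (4*tot + 2*z > 34 and m + 4*tot <= 4)
Before assert 3*m + tot - 8 < 3*z - 9: 3*m + tot < 3*z - 1 and (not (4*tot + 2*z > 34 and m + 4*tot <= 4))
Then branch requires 3*tot >= 7 and 3*m + tot < 3*z + 20 and (not (4*tot + 2*z > 34 and m + 4*tot <= 11)); else branch requires 6*m < 3*z - 2 and (not (12*m + 2*z > 30 and 13*m <= 0)).
Before the if: 6*m < 3*z - 2 and (not (12*m + 2*z > 30 and 13*m <= 0))
The weakest precondition is 6*m < 3*z - 2 and (not (12*m + 2*z > 30 and 13*m <= 0)).
Check whether 6*m < 3*z - 6 and (not (12*m + 2*z > 30 and 13*m <= 0)) implies it.
Every state satisfying the precondition satisfies the weakest precondition: the implication holds.
Answer: valid


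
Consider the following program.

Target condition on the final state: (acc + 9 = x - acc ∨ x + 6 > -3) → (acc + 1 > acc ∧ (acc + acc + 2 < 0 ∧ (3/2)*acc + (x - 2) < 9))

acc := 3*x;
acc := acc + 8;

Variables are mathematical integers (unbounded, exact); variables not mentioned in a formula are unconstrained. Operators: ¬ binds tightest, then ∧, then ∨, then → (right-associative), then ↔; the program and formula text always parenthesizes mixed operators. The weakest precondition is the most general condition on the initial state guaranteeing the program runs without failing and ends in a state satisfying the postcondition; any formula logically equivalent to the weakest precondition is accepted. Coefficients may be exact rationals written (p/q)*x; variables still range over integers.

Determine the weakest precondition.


Working backward. After the program, the postcondition (acc + 9 = x - acc ∨ x + 6 > -3) → (acc + 1 > acc ∧ (acc + acc + 2 < 0 ∧ (3/2)*acc + (x - 2) < 9)) must hold; in canonical form it is (2*acc = x - 9 ∨ x > -9) → (2*acc < -2 ∧ (3/2)*acc + x < 11).
Before acc := acc + 8: (2*acc = x - 25 ∨ x > -9) → (2*acc < -18 ∧ (3/2)*acc + x < -1)
Before acc := 3*x: (5*x = -25 ∨ x > -9) → (6*x < -18 ∧ (11/2)*x < -1)
Answer: WP = (5*x = -25 ∨ x > -9) → (6*x < -18 ∧ (11/2)*x < -1)


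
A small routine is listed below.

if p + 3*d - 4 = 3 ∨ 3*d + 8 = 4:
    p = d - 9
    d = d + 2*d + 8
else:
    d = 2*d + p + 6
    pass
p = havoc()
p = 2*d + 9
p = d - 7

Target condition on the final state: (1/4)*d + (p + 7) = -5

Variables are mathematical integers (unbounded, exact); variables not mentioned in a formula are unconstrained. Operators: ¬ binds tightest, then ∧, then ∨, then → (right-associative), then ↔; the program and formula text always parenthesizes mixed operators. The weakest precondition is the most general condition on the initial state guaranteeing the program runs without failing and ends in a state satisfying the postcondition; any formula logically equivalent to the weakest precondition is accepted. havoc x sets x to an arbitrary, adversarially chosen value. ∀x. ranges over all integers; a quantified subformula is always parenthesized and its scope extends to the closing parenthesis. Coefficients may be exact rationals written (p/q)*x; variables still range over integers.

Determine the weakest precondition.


Working backward. After the program, the postcondition (1/4)*d + (p + 7) = -5 must hold; in canonical form it is (1/4)*d + p = -12.
Before p := d - 7: (5/4)*d = -5
Before p := 2*d + 9: (5/4)*d = -5
Before havoc p: (5/4)*d = -5
Then branch requires (15/4)*d = -15; else branch requires (5/2)*d + (5/4)*p = -25/2.
Before the if: ((3*d + p = 7 ∨ 3*d = -4) → (15/4)*d = -15) ∧ ((¬(3*d + p = 7 ∨ 3*d = -4)) → (5/2)*d + (5/4)*p = -25/2)
Answer: WP = ((3*d + p = 7 ∨ 3*d = -4) → (15/4)*d = -15) ∧ ((¬(3*d + p = 7 ∨ 3*d = -4)) → (5/2)*d + (5/4)*p = -25/2)


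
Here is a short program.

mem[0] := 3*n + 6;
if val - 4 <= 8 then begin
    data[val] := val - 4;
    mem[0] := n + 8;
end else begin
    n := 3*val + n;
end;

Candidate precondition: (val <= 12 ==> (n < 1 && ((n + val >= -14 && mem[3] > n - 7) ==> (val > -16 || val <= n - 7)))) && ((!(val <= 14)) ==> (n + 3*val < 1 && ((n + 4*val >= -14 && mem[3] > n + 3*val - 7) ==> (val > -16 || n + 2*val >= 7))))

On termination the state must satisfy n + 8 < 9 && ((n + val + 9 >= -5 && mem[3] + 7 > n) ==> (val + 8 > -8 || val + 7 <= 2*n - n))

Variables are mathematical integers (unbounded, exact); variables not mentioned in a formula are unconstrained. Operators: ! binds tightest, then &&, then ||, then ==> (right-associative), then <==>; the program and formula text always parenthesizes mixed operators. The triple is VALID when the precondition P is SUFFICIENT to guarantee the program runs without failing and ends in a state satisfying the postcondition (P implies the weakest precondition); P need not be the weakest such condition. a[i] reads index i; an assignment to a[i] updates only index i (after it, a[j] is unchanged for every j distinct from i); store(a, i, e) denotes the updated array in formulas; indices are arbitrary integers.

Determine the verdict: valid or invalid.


Working backward. After the program, the postcondition n + 8 < 9 && ((n + val + 9 >= -5 && mem[3] + 7 > n) ==> (val + 8 > -8 || val + 7 <= 2*n - n)) must hold; in canonical form it is n < 1 && ((n + val >= -14 && mem[3] > n - 7) ==> (val > -16 || val <= n - 7)).
Then branch requires n < 1 && ((n + val >= -14 && mem[3] > n - 7) ==> (val > -16 || val <= n - 7)); else branch requires n + 3*val < 1 && ((n + 4*val >= -14 && mem[3] > n + 3*val - 7) ==> (val > -16 || n + 2*val >= 7)).
Before the if: (val <= 12 ==> (n < 1 && ((n + val >= -14 && mem[3] > n - 7) ==> (val > -16 || val <= n - 7)))) && ((!(val <= 12)) ==> (n + 3*val < 1 && ((n + 4*val >= -14 && mem[3] > n + 3*val - 7) ==> (val > -16 || n + 2*val >= 7))))
Before mem[0] := 3*n + 6: (val <= 12 ==> (n < 1 && ((n + val >= -14 && mem[3] > n - 7) ==> (val > -16 || val <= n - 7)))) && ((!(val <= 12)) ==> (n + 3*val < 1 && ((n + 4*val >= -14 && mem[3] > n + 3*val - 7) ==> (val > -16 || n + 2*val >= 7))))
The weakest precondition is (val <= 12 ==> (n < 1 && ((n + val >= -14 && mem[3] > n - 7) ==> (val > -16 || val <= n - 7)))) && ((!(val <= 12)) ==> (n + 3*val < 1 && ((n + 4*val >= -14 && mem[3] > n + 3*val - 7) ==> (val > -16 || n + 2*val >= 7)))).
Check whether (val <= 12 ==> (n < 1 && ((n + val >= -14 && mem[3] > n - 7) ==> (val > -16 || val <= n - 7)))) && ((!(val <= 14)) ==> (n + 3*val < 1 && ((n + 4*val >= -14 && mem[3] > n + 3*val - 7) ==> (val > -16 || n + 2*val >= 7)))) implies it.
Countermodel: at the initial state mem = {[3] = 32, elsewhere 32}, n = 0, val = 13, the precondition holds but the weakest precondition fails.
Answer: invalid


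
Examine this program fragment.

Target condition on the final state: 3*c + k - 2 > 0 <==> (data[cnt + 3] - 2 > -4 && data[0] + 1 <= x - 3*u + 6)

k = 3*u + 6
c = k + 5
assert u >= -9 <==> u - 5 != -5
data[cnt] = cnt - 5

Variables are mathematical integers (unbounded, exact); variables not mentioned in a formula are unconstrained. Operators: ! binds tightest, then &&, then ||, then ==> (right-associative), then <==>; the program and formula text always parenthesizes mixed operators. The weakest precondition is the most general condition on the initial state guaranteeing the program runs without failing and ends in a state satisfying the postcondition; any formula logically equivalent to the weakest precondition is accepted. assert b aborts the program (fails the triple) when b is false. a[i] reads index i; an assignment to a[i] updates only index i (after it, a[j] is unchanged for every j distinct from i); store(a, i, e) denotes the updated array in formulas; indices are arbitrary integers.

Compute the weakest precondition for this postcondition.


Working backward. After the program, the postcondition 3*c + k - 2 > 0 <==> (data[cnt + 3] - 2 > -4 && data[0] + 1 <= x - 3*u + 6) must hold; in canonical form it is 3*c + k > 2 <==> (data[cnt + 3] > -2 && data[0] + 3*u <= x + 5).
Before data[cnt] := cnt - 5: 3*c + k > 2 <==> (store(data, cnt, cnt - 5)[cnt + 3] > -2 && store(data, cnt, cnt - 5)[0] + 3*u <= x + 5)
Before assert u >= -9 <==> u - 5 != -5: (u >= -9 <==> u != 0) && (3*c + k > 2 <==> (store(data, cnt, cnt - 5)[cnt + 3] > -2 && store(data, cnt, cnt - 5)[0] + 3*u <= x + 5))
Before c := k + 5: (u >= -9 <==> u != 0) && (4*k > -13 <==> (store(data, cnt, cnt - 5)[cnt + 3] > -2 && store(data, cnt, cnt - 5)[0] + 3*u <= x + 5))
Before k := 3*u + 6: (u >= -9 <==> u != 0) && (12*u > -37 <==> (store(data, cnt, cnt - 5)[cnt + 3] > -2 && store(data, cnt, cnt - 5)[0] + 3*u <= x + 5))
Answer: WP = (u >= -9 <==> u != 0) && (12*u > -37 <==> (store(data, cnt, cnt - 5)[cnt + 3] > -2 && store(data, cnt, cnt - 5)[0] + 3*u <= x + 5))
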